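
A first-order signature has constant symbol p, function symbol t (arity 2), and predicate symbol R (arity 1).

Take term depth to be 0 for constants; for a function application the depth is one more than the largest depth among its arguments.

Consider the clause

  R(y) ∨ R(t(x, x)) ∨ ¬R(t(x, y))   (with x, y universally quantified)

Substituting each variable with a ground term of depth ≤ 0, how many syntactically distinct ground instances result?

Ground terms of depth ≤ 0:
  Let N_k = |{terms of depth ≤ k}|. Then N_0 = 1 and N_k = 1 + N_{k-1}^2 for k ≥ 1 (one summand per function symbol, arity giving the exponent).
  N_0 = 1
So there is exactly 1 ground term available for substitution.
The clause has 2 distinct variables (x, y), each appearing in the body. In the free term algebra distinct substitutions yield syntactically distinct ground instances.
Number of ground instances = 1^2 = 1.

1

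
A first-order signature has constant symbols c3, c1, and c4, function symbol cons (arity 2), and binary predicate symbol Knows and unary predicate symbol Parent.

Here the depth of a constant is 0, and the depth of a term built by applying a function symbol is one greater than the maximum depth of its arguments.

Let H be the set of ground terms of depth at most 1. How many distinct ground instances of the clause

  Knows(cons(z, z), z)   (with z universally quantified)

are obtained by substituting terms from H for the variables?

12

Ground terms of depth ≤ 1:
  Let N_k = |{terms of depth ≤ k}|. Then N_0 = 3 and N_k = 3 + N_{k-1}^2 for k ≥ 1 (one summand per function symbol, arity giving the exponent).
  N_0 = 3
  N_1 = 3 + 3^2 = 12
  Explicitly: c3, c1, c4, cons(c3, c3), cons(c3, c1), cons(c3, c4), cons(c1, c3), cons(c1, c1), cons(c1, c4), cons(c4, c3), cons(c4, c1), cons(c4, c4).
So there are 12 ground terms available for substitution.
There is 1 variable to instantiate (z),  occurring in at least one literal, so different choices give different ground instances.
Number of ground instances = 12.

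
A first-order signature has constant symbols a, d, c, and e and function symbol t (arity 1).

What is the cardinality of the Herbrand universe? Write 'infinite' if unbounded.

infinite

The signature has at least one function symbol (t, arity 1) and at least one constant (a).
Iterating t gives infinitely many distinct ground terms: a, t(a), t(t(a)), ...
So the Herbrand universe is infinite.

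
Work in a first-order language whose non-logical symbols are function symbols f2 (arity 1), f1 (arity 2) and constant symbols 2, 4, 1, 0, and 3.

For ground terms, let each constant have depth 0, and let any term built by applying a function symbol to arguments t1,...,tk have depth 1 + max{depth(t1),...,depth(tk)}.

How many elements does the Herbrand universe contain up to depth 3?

Let N_k = |{terms of depth ≤ k}|. Then N_0 = 5 and N_k = 5 + N_{k-1} + N_{k-1}^2 for k ≥ 1 (one summand per function symbol, arity giving the exponent).
N_0 = 5
N_1 = 5 + 5 + 5^2 = 35
N_2 = 5 + 35 + 35^2 = 1265
N_3 = 5 + 1265 + 1265^2 = 1601495

1601495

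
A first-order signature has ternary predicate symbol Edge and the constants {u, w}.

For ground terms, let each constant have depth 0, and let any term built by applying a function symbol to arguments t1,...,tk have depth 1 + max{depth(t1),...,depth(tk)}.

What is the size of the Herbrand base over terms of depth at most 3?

8

First count ground terms of depth ≤ 3.
With no function symbols every ground term is a constant, so there are exactly 2 ground terms at every depth bound.
N_0 = 2
N_1 = 2
N_2 = 2
N_3 = 2
Explicitly: u, w.
So |H| = 2.
Each predicate of arity r yields |H|^r ground atoms (one per choice of an r-tuple from H):
  Edge: 2^3 = 8
Total ground atoms: 8.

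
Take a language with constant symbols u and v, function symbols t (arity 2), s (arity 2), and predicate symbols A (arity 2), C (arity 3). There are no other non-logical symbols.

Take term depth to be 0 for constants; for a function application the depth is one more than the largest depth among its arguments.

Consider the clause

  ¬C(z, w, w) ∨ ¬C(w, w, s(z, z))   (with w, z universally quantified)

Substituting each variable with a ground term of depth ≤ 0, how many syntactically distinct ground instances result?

4

Ground terms of depth ≤ 0:
  Let N_k count ground terms of depth at most k. Each non-constant term of depth ≤ k is some function symbol applied to depth-≤(k−1) arguments, giving N_k = 2 + N_{k-1}^2 + N_{k-1}^2.
  N_0 = 2
  Explicitly: u, v.
So there are 2 ground terms available for substitution.
There are 2 variables to instantiate (w, z), each occurring in at least one literal, so different choices give different ground instances.
Number of ground instances = 2^2 = 4.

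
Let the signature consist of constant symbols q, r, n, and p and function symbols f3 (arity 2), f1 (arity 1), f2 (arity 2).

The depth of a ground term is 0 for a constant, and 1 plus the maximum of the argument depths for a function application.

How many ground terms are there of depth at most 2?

3244

Count level by level. With function symbols f3/2, f1/1, f2/2, the terms of depth ≤ k are the 4 constants together with each function applied to depth-≤(k−1) tuples, so N_k = 4 + N_{k-1}^2 + N_{k-1} + N_{k-1}^2.
N_0 = 4
N_1 = 4 + 4^2 + 4 + 4^2 = 40
N_2 = 4 + 40^2 + 40 + 40^2 = 3244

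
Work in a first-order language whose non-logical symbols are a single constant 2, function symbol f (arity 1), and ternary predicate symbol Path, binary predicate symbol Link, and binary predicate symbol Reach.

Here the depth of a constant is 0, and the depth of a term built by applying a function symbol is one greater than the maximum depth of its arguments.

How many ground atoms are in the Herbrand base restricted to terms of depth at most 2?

45

First count ground terms of depth ≤ 2.
Let N_k = |{terms of depth ≤ k}|. Then N_0 = 1 and N_k = 1 + N_{k-1} for k ≥ 1 (one summand per function symbol, arity giving the exponent).
N_0 = 1
N_1 = 1 + 1 = 2
N_2 = 1 + 2 = 3
So |H| = 3.
For each predicate symbol, the number of ground atoms is |H| raised to its arity; summing:
  Path: 3^3 = 27;  Link: 3^2 = 9;  Reach: 3^2 = 9
Total ground atoms: 27 + 9 + 9 = 45.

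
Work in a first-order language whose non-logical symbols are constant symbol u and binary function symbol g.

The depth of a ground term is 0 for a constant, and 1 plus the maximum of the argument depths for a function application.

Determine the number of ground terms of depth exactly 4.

Let N_k count ground terms of depth at most k. Each non-constant term of depth ≤ k is some function symbol applied to depth-≤(k−1) arguments, giving N_k = 1 + N_{k-1}^2.
N_0 = 1
N_1 = 1 + 1^2 = 2
N_2 = 1 + 2^2 = 5
N_3 = 1 + 5^2 = 26
N_4 = 1 + 26^2 = 677
Terms of depth exactly 4: N_4 − N_3 = 677 − 26 = 651.

651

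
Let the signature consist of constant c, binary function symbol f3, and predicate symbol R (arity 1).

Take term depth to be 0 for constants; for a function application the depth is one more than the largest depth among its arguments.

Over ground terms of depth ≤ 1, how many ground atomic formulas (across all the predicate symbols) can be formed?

2

First count ground terms of depth ≤ 1.
Let N_k = |{terms of depth ≤ k}|. Then N_0 = 1 and N_k = 1 + N_{k-1}^2 for k ≥ 1 (one summand per function symbol, arity giving the exponent).
N_0 = 1
N_1 = 1 + 1^2 = 2
Explicitly: c, f3(c, c).
So |H| = 2.
Each predicate of arity r yields |H|^r ground atoms (one per choice of an r-tuple from H):
  R: 2
Total ground atoms: 2.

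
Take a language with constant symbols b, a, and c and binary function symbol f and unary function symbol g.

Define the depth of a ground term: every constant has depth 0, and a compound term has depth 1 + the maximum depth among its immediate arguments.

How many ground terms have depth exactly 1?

If N_k denotes the number of depth-≤k ground terms, the 3 constants give N_0 = 3, and each function symbol of arity r contributes N_{k-1}^r new terms at level k: N_k = 3 + N_{k-1}^2 + N_{k-1}.
N_0 = 3
N_1 = 3 + 3^2 + 3 = 15
Terms of depth exactly 1: N_1 − N_0 = 15 − 3 = 12.

12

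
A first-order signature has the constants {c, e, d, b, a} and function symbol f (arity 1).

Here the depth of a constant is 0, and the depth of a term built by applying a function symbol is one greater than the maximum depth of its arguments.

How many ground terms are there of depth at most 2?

Let N_k count ground terms of depth at most k. Each non-constant term of depth ≤ k is some function symbol applied to depth-≤(k−1) arguments, giving N_k = 5 + N_{k-1}.
N_0 = 5
N_1 = 5 + 5 = 10
N_2 = 5 + 10 = 15

15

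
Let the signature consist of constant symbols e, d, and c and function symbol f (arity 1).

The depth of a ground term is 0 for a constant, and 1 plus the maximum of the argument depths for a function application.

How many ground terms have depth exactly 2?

3

Let N_k = |{terms of depth ≤ k}|. Then N_0 = 3 and N_k = 3 + N_{k-1} for k ≥ 1 (one summand per function symbol, arity giving the exponent).
N_0 = 3
N_1 = 3 + 3 = 6
N_2 = 3 + 6 = 9
Terms of depth exactly 2: N_2 − N_1 = 9 − 6 = 3.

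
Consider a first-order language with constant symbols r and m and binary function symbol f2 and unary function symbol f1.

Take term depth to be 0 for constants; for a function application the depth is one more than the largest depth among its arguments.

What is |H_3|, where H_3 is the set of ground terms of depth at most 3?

Count level by level. With function symbols f2/2, f1/1, the terms of depth ≤ k are the 2 constants together with each function applied to depth-≤(k−1) tuples, so N_k = 2 + N_{k-1}^2 + N_{k-1}.
N_0 = 2
N_1 = 2 + 2^2 + 2 = 8
N_2 = 2 + 8^2 + 8 = 74
N_3 = 2 + 74^2 + 74 = 5552

5552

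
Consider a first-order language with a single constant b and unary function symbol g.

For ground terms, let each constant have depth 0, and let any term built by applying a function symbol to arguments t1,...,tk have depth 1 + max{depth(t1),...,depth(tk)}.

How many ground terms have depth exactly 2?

1

Let N_k count ground terms of depth at most k. Each non-constant term of depth ≤ k is some function symbol applied to depth-≤(k−1) arguments, giving N_k = 1 + N_{k-1}.
N_0 = 1
N_1 = 1 + 1 = 2
N_2 = 1 + 2 = 3
Terms of depth exactly 2: N_2 − N_1 = 3 − 2 = 1.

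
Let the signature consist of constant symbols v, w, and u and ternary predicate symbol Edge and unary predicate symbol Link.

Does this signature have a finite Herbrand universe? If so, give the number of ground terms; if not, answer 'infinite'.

There are no function symbols, so every ground term is one of the 3 constants.
The Herbrand universe is {v, w, u}, which is finite with 3 elements.

3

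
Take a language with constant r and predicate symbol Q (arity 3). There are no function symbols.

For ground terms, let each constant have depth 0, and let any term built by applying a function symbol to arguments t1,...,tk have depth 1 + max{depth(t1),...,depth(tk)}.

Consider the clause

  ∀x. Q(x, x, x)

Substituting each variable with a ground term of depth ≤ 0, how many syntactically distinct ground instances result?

Ground terms of depth ≤ 0:
  With no function symbols every ground term is a constant, so there is exactly 1 ground term at every depth bound.
  N_0 = 1
  Explicitly: r.
So there is exactly 1 ground term available for substitution.
The clause has 1 distinct variable (x), which appears in the body. In the free term algebra distinct substitutions yield syntactically distinct ground instances.
Number of ground instances = 1.

1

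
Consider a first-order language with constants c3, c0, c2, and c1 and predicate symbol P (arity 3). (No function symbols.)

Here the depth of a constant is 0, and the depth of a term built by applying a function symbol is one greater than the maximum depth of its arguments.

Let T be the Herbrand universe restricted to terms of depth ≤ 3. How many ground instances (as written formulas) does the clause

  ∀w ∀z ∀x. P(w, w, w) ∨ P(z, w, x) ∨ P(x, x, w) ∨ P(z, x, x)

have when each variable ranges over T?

64

Ground terms of depth ≤ 3:
  With no function symbols every ground term is a constant, so there are exactly 4 ground terms at every depth bound.
  N_0 = 4
  N_1 = 4
  N_2 = 4
  N_3 = 4
  Explicitly: c3, c0, c2, c1.
So there are 4 ground terms available for substitution.
Each of w, z, x ranges independently over the available ground terms, and distinct assignments produce distinct instances.
Number of ground instances = 4^3 = 64.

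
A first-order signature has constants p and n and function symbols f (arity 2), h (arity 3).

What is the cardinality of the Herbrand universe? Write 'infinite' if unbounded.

The signature has at least one function symbol (f, arity 2) and at least one constant (p).
Iterating f gives infinitely many distinct ground terms: p, f(p, p), f(f(p, p), f(p, p)), ...
So the Herbrand universe is infinite.

infinite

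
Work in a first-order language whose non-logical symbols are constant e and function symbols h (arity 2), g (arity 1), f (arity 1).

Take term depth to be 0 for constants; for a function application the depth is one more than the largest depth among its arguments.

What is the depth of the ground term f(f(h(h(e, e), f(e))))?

4

depth(h(e, e)) = 1 + max(0, 0) = 1
depth(f(e)) = 1 + depth(e) = 1 + 0 = 1
depth(h(h(e, e), f(e))) = 1 + max(1, 1) = 2
depth(f(h(h(e, e), f(e)))) = 1 + depth(h(h(e, e), f(e))) = 1 + 2 = 3
depth(f(f(h(h(e, e), f(e))))) = 1 + depth(f(h(h(e, e), f(e)))) = 1 + 3 = 4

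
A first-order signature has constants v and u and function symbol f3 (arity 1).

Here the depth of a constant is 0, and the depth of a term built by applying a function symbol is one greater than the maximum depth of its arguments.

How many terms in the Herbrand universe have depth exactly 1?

Let N_k = |{terms of depth ≤ k}|. Then N_0 = 2 and N_k = 2 + N_{k-1} for k ≥ 1 (one summand per function symbol, arity giving the exponent).
N_0 = 2
N_1 = 2 + 2 = 4
Terms of depth exactly 1: N_1 − N_0 = 4 − 2 = 2.

2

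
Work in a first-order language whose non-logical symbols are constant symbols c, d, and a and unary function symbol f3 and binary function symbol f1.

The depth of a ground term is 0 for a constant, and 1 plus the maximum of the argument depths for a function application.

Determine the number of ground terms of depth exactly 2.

Count level by level. With function symbols f3/1, f1/2, the terms of depth ≤ k are the 3 constants together with each function applied to depth-≤(k−1) tuples, so N_k = 3 + N_{k-1} + N_{k-1}^2.
N_0 = 3
N_1 = 3 + 3 + 3^2 = 15
N_2 = 3 + 15 + 15^2 = 243
Terms of depth exactly 2: N_2 − N_1 = 243 − 15 = 228.

228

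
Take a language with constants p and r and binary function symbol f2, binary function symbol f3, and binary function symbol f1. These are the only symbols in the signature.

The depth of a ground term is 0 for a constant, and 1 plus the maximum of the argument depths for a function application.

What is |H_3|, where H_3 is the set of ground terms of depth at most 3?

1044302

If N_k denotes the number of depth-≤k ground terms, the 2 constants give N_0 = 2, and each function symbol of arity r contributes N_{k-1}^r new terms at level k: N_k = 2 + N_{k-1}^2 + N_{k-1}^2 + N_{k-1}^2.
N_0 = 2
N_1 = 2 + 2^2 + 2^2 + 2^2 = 14
N_2 = 2 + 14^2 + 14^2 + 14^2 = 590
N_3 = 2 + 590^2 + 590^2 + 590^2 = 1044302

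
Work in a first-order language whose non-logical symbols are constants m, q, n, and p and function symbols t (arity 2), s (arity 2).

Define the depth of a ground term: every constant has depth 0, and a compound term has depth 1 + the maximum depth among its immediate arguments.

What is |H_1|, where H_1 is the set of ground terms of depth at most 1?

Let N_k = |{terms of depth ≤ k}|. Then N_0 = 4 and N_k = 4 + N_{k-1}^2 + N_{k-1}^2 for k ≥ 1 (one summand per function symbol, arity giving the exponent).
N_0 = 4
N_1 = 4 + 4^2 + 4^2 = 36

36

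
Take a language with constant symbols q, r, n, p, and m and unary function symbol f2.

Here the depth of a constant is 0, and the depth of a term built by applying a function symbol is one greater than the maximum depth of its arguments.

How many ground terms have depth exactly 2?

If N_k denotes the number of depth-≤k ground terms, the 5 constants give N_0 = 5, and each function symbol of arity r contributes N_{k-1}^r new terms at level k: N_k = 5 + N_{k-1}.
N_0 = 5
N_1 = 5 + 5 = 10
N_2 = 5 + 10 = 15
Terms of depth exactly 2: N_2 − N_1 = 15 − 10 = 5.

5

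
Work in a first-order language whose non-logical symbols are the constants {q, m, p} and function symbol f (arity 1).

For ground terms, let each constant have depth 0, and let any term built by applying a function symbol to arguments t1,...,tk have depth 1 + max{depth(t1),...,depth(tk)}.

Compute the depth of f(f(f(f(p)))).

depth(f(p)) = 1 + depth(p) = 1 + 0 = 1
depth(f(f(p))) = 1 + depth(f(p)) = 1 + 1 = 2
depth(f(f(f(p)))) = 1 + depth(f(f(p))) = 1 + 2 = 3
depth(f(f(f(f(p))))) = 1 + depth(f(f(f(p)))) = 1 + 3 = 4

4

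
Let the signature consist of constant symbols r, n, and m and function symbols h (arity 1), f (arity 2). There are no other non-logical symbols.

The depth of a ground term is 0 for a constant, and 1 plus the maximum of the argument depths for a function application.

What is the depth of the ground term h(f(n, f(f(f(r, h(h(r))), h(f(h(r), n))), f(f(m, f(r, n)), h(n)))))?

depth(h(r)) = 1 + depth(r) = 1 + 0 = 1
depth(h(h(r))) = 1 + depth(h(r)) = 1 + 1 = 2
depth(f(r, h(h(r)))) = 1 + max(0, 2) = 3
depth(f(h(r), n)) = 1 + max(1, 0) = 2
depth(h(f(h(r), n))) = 1 + depth(f(h(r), n)) = 1 + 2 = 3
depth(f(f(r, h(h(r))), h(f(h(r), n)))) = 1 + max(3, 3) = 4
depth(f(r, n)) = 1 + max(0, 0) = 1
depth(f(m, f(r, n))) = 1 + max(0, 1) = 2
depth(h(n)) = 1 + depth(n) = 1 + 0 = 1
depth(f(f(m, f(r, n)), h(n))) = 1 + max(2, 1) = 3
depth(f(f(f(r, h(h(r))), h(f(h(r), n))), f(f(m, f(r, n)), h(n)))) = 1 + max(4, 3) = 5
depth(f(n, f(f(f(r, h(h(r))), h(f(h(r), n))), f(f(m, f(r, n)), h(n))))) = 1 + max(0, 5) = 6
depth(h(f(n, f(f(f(r, h(h(r))), h(f(h(r), n))), f(f(m, f(r, n)), h(n)))))) = 1 + depth(f(n, f(f(f(r, h(h(r))), h(f(h(r), n))), f(f(m, f(r, n)), h(n))))) = 1 + 6 = 7

7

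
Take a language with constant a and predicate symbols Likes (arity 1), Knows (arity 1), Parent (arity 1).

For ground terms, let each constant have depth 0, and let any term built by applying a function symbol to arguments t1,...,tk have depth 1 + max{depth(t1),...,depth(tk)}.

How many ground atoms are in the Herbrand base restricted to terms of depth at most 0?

3

First count ground terms of depth ≤ 0.
With no function symbols every ground term is a constant, so there is exactly 1 ground term at every depth bound.
N_0 = 1
Explicitly: a.
So |H| = 1.
Each predicate of arity r yields |H|^r ground atoms (one per choice of an r-tuple from H):
  Likes: 1;  Knows: 1;  Parent: 1
Total ground atoms: 1 + 1 + 1 = 3.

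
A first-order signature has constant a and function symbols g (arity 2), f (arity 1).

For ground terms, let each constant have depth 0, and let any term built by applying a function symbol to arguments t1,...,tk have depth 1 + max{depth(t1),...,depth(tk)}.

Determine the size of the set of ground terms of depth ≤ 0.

1

Count level by level. With function symbols g/2, f/1, the terms of depth ≤ k are the 1 constant together with each function applied to depth-≤(k−1) tuples, so N_k = 1 + N_{k-1}^2 + N_{k-1}.
N_0 = 1
Explicitly: a.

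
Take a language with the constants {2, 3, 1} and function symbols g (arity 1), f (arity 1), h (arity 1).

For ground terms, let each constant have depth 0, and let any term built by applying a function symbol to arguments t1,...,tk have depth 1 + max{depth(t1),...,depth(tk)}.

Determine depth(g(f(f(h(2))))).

4

depth(h(2)) = 1 + depth(2) = 1 + 0 = 1
depth(f(h(2))) = 1 + depth(h(2)) = 1 + 1 = 2
depth(f(f(h(2)))) = 1 + depth(f(h(2))) = 1 + 2 = 3
depth(g(f(f(h(2))))) = 1 + depth(f(f(h(2)))) = 1 + 3 = 4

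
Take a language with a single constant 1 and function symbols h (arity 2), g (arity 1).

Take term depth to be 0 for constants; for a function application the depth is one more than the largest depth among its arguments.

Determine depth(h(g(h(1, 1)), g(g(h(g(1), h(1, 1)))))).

5

depth(h(1, 1)) = 1 + max(0, 0) = 1
depth(g(h(1, 1))) = 1 + depth(h(1, 1)) = 1 + 1 = 2
depth(g(1)) = 1 + depth(1) = 1 + 0 = 1
depth(h(g(1), h(1, 1))) = 1 + max(1, 1) = 2
depth(g(h(g(1), h(1, 1)))) = 1 + depth(h(g(1), h(1, 1))) = 1 + 2 = 3
depth(g(g(h(g(1), h(1, 1))))) = 1 + depth(g(h(g(1), h(1, 1)))) = 1 + 3 = 4
depth(h(g(h(1, 1)), g(g(h(g(1), h(1, 1)))))) = 1 + max(2, 4) = 5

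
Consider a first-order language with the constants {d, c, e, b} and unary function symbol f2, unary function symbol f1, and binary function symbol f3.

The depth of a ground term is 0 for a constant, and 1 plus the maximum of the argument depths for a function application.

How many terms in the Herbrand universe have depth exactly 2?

816

Write N_k for the number of ground terms of depth ≤ k. A term of depth ≤ k is either a constant or a function symbol applied to arguments of depth ≤ k−1, so N_k = 4 + N_{k-1} + N_{k-1} + N_{k-1}^2.
N_0 = 4
N_1 = 4 + 4 + 4 + 4^2 = 28
N_2 = 4 + 28 + 28 + 28^2 = 844
Terms of depth exactly 2: N_2 − N_1 = 844 − 28 = 816.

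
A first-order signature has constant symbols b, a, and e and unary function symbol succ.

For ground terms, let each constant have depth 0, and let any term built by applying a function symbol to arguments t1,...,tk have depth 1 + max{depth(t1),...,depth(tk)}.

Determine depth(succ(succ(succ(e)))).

3

depth(succ(e)) = 1 + depth(e) = 1 + 0 = 1
depth(succ(succ(e))) = 1 + depth(succ(e)) = 1 + 1 = 2
depth(succ(succ(succ(e)))) = 1 + depth(succ(succ(e))) = 1 + 2 = 3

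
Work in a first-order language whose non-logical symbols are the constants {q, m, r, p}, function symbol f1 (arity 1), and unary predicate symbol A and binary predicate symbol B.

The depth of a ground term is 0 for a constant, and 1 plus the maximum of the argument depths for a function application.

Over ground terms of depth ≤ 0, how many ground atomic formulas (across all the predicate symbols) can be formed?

First count ground terms of depth ≤ 0.
Let N_k count ground terms of depth at most k. Each non-constant term of depth ≤ k is some function symbol applied to depth-≤(k−1) arguments, giving N_k = 4 + N_{k-1}.
N_0 = 4
Explicitly: q, m, r, p.
So |H| = 4.
For each predicate symbol, the number of ground atoms is |H| raised to its arity; summing:
  A: 4;  B: 4^2 = 16
Total ground atoms: 4 + 16 = 20.

20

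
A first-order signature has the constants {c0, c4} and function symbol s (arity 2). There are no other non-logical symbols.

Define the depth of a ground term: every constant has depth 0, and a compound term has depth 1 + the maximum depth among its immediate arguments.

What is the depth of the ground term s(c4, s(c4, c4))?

depth(s(c4, c4)) = 1 + max(0, 0) = 1
depth(s(c4, s(c4, c4))) = 1 + max(0, 1) = 2

2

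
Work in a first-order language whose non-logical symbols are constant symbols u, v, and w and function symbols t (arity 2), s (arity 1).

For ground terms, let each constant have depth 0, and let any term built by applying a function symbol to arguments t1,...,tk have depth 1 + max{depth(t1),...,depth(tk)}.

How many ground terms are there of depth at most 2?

243

Write N_k for the number of ground terms of depth ≤ k. A term of depth ≤ k is either a constant or a function symbol applied to arguments of depth ≤ k−1, so N_k = 3 + N_{k-1}^2 + N_{k-1}.
N_0 = 3
N_1 = 3 + 3^2 + 3 = 15
N_2 = 3 + 15^2 + 15 = 243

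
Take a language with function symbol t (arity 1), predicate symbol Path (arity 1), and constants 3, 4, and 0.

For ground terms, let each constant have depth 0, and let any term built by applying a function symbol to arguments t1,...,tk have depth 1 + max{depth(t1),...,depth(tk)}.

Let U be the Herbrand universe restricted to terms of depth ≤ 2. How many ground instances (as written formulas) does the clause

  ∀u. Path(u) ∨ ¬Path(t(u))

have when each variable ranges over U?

9

Ground terms of depth ≤ 2:
  Let N_k count ground terms of depth at most k. Each non-constant term of depth ≤ k is some function symbol applied to depth-≤(k−1) arguments, giving N_k = 3 + N_{k-1}.
  N_0 = 3
  N_1 = 3 + 3 = 6
  N_2 = 3 + 6 = 9
So there are 9 ground terms available for substitution.
The body mentions the single quantified variable u; since ground terms form a free algebra, no two substitutions collapse to the same formula.
Number of ground instances = 9.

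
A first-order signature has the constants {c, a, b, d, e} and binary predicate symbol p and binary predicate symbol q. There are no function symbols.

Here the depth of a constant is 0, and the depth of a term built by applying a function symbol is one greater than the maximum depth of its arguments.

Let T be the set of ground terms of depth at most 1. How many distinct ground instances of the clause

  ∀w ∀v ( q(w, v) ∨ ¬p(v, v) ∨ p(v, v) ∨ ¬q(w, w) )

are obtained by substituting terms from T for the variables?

Ground terms of depth ≤ 1:
  With no function symbols every ground term is a constant, so there are exactly 5 ground terms at every depth bound.
  N_0 = 5
  N_1 = 5
  Explicitly: c, a, b, d, e.
So there are 5 ground terms available for substitution.
The body mentions every one of the 2 quantified variables; since ground terms form a free algebra, no two substitutions collapse to the same formula.
Number of ground instances = 5^2 = 25.

25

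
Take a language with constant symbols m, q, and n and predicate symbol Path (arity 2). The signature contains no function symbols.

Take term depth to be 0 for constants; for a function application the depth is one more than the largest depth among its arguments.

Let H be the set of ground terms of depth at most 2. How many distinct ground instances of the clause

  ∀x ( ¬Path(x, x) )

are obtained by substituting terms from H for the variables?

3

Ground terms of depth ≤ 2:
  With no function symbols every ground term is a constant, so there are exactly 3 ground terms at every depth bound.
  N_0 = 3
  N_1 = 3
  N_2 = 3
So there are 3 ground terms available for substitution.
The variable x ranges independently over the available ground terms, and distinct assignments produce distinct instances.
Number of ground instances = 3.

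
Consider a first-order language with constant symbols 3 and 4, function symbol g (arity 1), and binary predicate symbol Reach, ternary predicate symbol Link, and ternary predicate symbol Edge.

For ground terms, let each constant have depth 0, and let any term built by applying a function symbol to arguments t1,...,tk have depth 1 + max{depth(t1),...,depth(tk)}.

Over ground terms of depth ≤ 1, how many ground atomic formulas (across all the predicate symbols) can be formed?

144

First count ground terms of depth ≤ 1.
Write N_k for the number of ground terms of depth ≤ k. A term of depth ≤ k is either a constant or a function symbol applied to arguments of depth ≤ k−1, so N_k = 2 + N_{k-1}.
N_0 = 2
N_1 = 2 + 2 = 4
Explicitly: 3, 4, g(3), g(4).
So |H| = 4.
Ground atoms are formed by filling each argument slot of a predicate with a term from H, so an r-ary predicate gives |H|^r atoms:
  Reach: 4^2 = 16;  Link: 4^3 = 64;  Edge: 4^3 = 64
Total ground atoms: 16 + 64 + 64 = 144.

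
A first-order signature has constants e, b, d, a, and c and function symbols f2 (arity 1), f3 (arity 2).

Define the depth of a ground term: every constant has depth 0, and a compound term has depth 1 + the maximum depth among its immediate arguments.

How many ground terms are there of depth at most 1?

Let N_k count ground terms of depth at most k. Each non-constant term of depth ≤ k is some function symbol applied to depth-≤(k−1) arguments, giving N_k = 5 + N_{k-1} + N_{k-1}^2.
N_0 = 5
N_1 = 5 + 5 + 5^2 = 35

35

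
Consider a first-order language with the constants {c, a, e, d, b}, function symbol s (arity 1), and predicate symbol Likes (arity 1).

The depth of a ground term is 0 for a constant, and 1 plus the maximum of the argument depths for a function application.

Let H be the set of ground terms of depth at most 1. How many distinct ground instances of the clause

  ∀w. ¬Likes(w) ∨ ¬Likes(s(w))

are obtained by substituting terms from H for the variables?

10

Ground terms of depth ≤ 1:
  Write N_k for the number of ground terms of depth ≤ k. A term of depth ≤ k is either a constant or a function symbol applied to arguments of depth ≤ k−1, so N_k = 5 + N_{k-1}.
  N_0 = 5
  N_1 = 5 + 5 = 10
So there are 10 ground terms available for substitution.
There is 1 variable to instantiate (w),  occurring in at least one literal, so different choices give different ground instances.
Number of ground instances = 10.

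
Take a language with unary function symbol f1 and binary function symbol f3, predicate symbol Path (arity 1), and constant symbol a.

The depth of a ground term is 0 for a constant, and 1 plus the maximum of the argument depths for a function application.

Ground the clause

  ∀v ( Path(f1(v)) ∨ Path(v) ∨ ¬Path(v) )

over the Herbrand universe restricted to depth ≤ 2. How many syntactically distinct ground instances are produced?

13

Ground terms of depth ≤ 2:
  Let N_k count ground terms of depth at most k. Each non-constant term of depth ≤ k is some function symbol applied to depth-≤(k−1) arguments, giving N_k = 1 + N_{k-1} + N_{k-1}^2.
  N_0 = 1
  N_1 = 1 + 1 + 1^2 = 3
  N_2 = 1 + 3 + 3^2 = 13
So there are 13 ground terms available for substitution.
There is 1 variable to instantiate (v),  occurring in at least one literal, so different choices give different ground instances.
Number of ground instances = 13.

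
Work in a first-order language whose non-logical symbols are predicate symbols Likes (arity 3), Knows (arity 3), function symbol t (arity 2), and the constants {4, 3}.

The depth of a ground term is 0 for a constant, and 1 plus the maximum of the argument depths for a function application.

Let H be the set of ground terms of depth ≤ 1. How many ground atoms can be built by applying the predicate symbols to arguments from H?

432

First count ground terms of depth ≤ 1.
Let N_k = |{terms of depth ≤ k}|. Then N_0 = 2 and N_k = 2 + N_{k-1}^2 for k ≥ 1 (one summand per function symbol, arity giving the exponent).
N_0 = 2
N_1 = 2 + 2^2 = 6
Explicitly: 4, 3, t(4, 4), t(4, 3), t(3, 4), t(3, 3).
So |H| = 6.
A ground atom is a predicate applied to a tuple of terms from H, so the count is the sum over predicates of |H|^arity:
  Likes: 6^3 = 216;  Knows: 6^3 = 216
Total ground atoms: 216 + 216 = 432.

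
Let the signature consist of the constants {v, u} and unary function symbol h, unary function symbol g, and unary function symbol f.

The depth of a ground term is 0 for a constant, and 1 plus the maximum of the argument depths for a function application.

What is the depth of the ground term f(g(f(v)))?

depth(f(v)) = 1 + depth(v) = 1 + 0 = 1
depth(g(f(v))) = 1 + depth(f(v)) = 1 + 1 = 2
depth(f(g(f(v)))) = 1 + depth(g(f(v))) = 1 + 2 = 3

3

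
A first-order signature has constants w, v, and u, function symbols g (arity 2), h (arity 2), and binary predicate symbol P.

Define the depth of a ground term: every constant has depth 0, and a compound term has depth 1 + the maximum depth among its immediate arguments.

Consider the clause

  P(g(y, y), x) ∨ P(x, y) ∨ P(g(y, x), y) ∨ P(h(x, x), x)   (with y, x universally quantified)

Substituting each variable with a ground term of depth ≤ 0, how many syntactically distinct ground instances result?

9

Ground terms of depth ≤ 0:
  Count level by level. With function symbols g/2, h/2, the terms of depth ≤ k are the 3 constants together with each function applied to depth-≤(k−1) tuples, so N_k = 3 + N_{k-1}^2 + N_{k-1}^2.
  N_0 = 3
So there are 3 ground terms available for substitution.
Each of y, x ranges independently over the available ground terms, and distinct assignments produce distinct instances.
Number of ground instances = 3^2 = 9.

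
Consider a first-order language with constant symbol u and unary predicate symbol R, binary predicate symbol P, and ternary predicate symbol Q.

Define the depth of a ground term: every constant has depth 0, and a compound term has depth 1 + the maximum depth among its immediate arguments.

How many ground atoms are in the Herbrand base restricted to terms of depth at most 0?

First count ground terms of depth ≤ 0.
With no function symbols every ground term is a constant, so there is exactly 1 ground term at every depth bound.
N_0 = 1
So |H| = 1.
Each predicate of arity r yields |H|^r ground atoms (one per choice of an r-tuple from H):
  R: 1;  P: 1^2 = 1;  Q: 1^3 = 1
Total ground atoms: 1 + 1 + 1 = 3.

3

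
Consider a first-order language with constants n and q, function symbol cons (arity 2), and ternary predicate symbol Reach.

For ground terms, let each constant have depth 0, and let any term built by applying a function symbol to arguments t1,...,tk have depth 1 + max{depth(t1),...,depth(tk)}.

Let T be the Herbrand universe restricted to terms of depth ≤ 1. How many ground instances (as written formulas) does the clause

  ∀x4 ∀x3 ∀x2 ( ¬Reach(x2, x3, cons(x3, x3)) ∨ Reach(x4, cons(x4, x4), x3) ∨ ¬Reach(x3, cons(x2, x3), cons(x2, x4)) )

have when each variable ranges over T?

Ground terms of depth ≤ 1:
  If N_k denotes the number of depth-≤k ground terms, the 2 constants give N_0 = 2, and each function symbol of arity r contributes N_{k-1}^r new terms at level k: N_k = 2 + N_{k-1}^2.
  N_0 = 2
  N_1 = 2 + 2^2 = 6
  Explicitly: n, q, cons(n, n), cons(n, q), cons(q, n), cons(q, q).
So there are 6 ground terms available for substitution.
Each of x4, x3, x2 ranges independently over the available ground terms, and distinct assignments produce distinct instances.
Number of ground instances = 6^3 = 216.

216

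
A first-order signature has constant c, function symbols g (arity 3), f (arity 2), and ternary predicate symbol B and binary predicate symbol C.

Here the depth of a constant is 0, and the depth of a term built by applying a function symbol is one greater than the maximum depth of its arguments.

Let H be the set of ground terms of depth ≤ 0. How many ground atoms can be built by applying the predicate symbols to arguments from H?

2

First count ground terms of depth ≤ 0.
If N_k denotes the number of depth-≤k ground terms, the 1 constant gives N_0 = 1, and each function symbol of arity r contributes N_{k-1}^r new terms at level k: N_k = 1 + N_{k-1}^3 + N_{k-1}^2.
N_0 = 1
So |H| = 1.
Ground atoms are formed by filling each argument slot of a predicate with a term from H, so an r-ary predicate gives |H|^r atoms:
  B: 1^3 = 1;  C: 1^2 = 1
Total ground atoms: 1 + 1 = 2.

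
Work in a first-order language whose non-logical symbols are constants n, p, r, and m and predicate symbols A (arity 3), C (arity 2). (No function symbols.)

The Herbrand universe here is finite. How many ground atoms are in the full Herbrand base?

With no function symbols, the Herbrand universe is just the 4 constants.
Ground atoms per predicate: A: 4^3 = 64, C: 4^2 = 16.
Herbrand base size = 64 + 16 = 80.

80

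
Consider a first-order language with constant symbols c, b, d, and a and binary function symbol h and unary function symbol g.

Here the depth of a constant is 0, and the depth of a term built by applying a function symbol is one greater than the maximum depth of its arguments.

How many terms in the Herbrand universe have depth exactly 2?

580

Let N_k count ground terms of depth at most k. Each non-constant term of depth ≤ k is some function symbol applied to depth-≤(k−1) arguments, giving N_k = 4 + N_{k-1}^2 + N_{k-1}.
N_0 = 4
N_1 = 4 + 4^2 + 4 = 24
N_2 = 4 + 24^2 + 24 = 604
Terms of depth exactly 2: N_2 − N_1 = 604 − 24 = 580.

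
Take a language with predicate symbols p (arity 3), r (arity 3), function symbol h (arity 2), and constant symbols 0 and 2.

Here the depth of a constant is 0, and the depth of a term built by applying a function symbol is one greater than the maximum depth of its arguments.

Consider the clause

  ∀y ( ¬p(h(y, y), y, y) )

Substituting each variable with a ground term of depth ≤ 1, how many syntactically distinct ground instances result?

Ground terms of depth ≤ 1:
  Let N_k = |{terms of depth ≤ k}|. Then N_0 = 2 and N_k = 2 + N_{k-1}^2 for k ≥ 1 (one summand per function symbol, arity giving the exponent).
  N_0 = 2
  N_1 = 2 + 2^2 = 6
  Explicitly: 0, 2, h(0, 0), h(0, 2), h(2, 0), h(2, 2).
So there are 6 ground terms available for substitution.
The body mentions the single quantified variable y; since ground terms form a free algebra, no two substitutions collapse to the same formula.
Number of ground instances = 6.

6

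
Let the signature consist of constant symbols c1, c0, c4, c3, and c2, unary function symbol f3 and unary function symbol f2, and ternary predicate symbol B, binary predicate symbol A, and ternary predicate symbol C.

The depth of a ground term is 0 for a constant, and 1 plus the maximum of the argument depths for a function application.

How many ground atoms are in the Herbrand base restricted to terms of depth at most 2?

86975

First count ground terms of depth ≤ 2.
Let N_k count ground terms of depth at most k. Each non-constant term of depth ≤ k is some function symbol applied to depth-≤(k−1) arguments, giving N_k = 5 + N_{k-1} + N_{k-1}.
N_0 = 5
N_1 = 5 + 5 + 5 = 15
N_2 = 5 + 15 + 15 = 35
So |H| = 35.
Each predicate of arity r yields |H|^r ground atoms (one per choice of an r-tuple from H):
  B: 35^3 = 42875;  A: 35^2 = 1225;  C: 35^3 = 42875
Total ground atoms: 42875 + 1225 + 42875 = 86975.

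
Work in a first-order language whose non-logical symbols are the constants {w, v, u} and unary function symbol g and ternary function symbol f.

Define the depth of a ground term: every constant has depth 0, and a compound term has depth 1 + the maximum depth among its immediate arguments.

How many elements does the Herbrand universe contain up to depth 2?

Let N_k count ground terms of depth at most k. Each non-constant term of depth ≤ k is some function symbol applied to depth-≤(k−1) arguments, giving N_k = 3 + N_{k-1} + N_{k-1}^3.
N_0 = 3
N_1 = 3 + 3 + 3^3 = 33
N_2 = 3 + 33 + 33^3 = 35973

35973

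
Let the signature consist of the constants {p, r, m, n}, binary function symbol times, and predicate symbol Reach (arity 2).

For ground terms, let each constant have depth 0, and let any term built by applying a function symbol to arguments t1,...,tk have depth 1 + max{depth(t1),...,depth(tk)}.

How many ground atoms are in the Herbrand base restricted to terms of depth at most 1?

400

First count ground terms of depth ≤ 1.
If N_k denotes the number of depth-≤k ground terms, the 4 constants give N_0 = 4, and each function symbol of arity r contributes N_{k-1}^r new terms at level k: N_k = 4 + N_{k-1}^2.
N_0 = 4
N_1 = 4 + 4^2 = 20
So |H| = 20.
Each predicate of arity r yields |H|^r ground atoms (one per choice of an r-tuple from H):
  Reach: 20^2 = 400
Total ground atoms: 400.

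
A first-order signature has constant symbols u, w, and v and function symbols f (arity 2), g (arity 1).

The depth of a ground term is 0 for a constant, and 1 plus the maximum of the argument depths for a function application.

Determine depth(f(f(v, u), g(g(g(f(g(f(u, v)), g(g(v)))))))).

depth(f(v, u)) = 1 + max(0, 0) = 1
depth(f(u, v)) = 1 + max(0, 0) = 1
depth(g(f(u, v))) = 1 + depth(f(u, v)) = 1 + 1 = 2
depth(g(v)) = 1 + depth(v) = 1 + 0 = 1
depth(g(g(v))) = 1 + depth(g(v)) = 1 + 1 = 2
depth(f(g(f(u, v)), g(g(v)))) = 1 + max(2, 2) = 3
depth(g(f(g(f(u, v)), g(g(v))))) = 1 + depth(f(g(f(u, v)), g(g(v)))) = 1 + 3 = 4
depth(g(g(f(g(f(u, v)), g(g(v)))))) = 1 + depth(g(f(g(f(u, v)), g(g(v))))) = 1 + 4 = 5
depth(g(g(g(f(g(f(u, v)), g(g(v))))))) = 1 + depth(g(g(f(g(f(u, v)), g(g(v)))))) = 1 + 5 = 6
depth(f(f(v, u), g(g(g(f(g(f(u, v)), g(g(v)))))))) = 1 + max(1, 6) = 7

7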